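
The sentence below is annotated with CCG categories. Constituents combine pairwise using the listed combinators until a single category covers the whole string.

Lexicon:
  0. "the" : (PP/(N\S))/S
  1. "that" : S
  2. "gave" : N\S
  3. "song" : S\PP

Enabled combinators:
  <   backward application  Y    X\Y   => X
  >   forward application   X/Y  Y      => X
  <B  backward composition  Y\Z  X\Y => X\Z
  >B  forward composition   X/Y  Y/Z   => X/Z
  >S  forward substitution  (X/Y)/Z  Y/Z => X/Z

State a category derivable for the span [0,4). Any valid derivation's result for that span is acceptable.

[0,4] S   <
  [0,3] PP   >
    [0,2] PP/(N\S)   >
      [0,1] "the" : (PP/(N\S))/S
      [1,2] "that" : S
    [2,3] "gave" : N\S
  [3,4] "song" : S\PP

S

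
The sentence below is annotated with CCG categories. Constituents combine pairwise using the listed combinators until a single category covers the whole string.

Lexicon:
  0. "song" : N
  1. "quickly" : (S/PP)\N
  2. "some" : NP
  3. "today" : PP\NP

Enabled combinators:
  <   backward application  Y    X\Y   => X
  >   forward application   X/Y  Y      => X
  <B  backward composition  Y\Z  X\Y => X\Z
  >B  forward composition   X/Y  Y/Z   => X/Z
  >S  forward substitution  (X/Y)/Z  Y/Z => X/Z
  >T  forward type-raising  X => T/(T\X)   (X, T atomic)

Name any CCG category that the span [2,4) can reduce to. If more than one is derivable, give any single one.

PP

[0,4] S   >
  [0,2] S/PP   <
    [0,1] "song" : N
    [1,2] "quickly" : (S/PP)\N
  [2,4] PP   >
    [2,3] PP/(PP\NP)   >T
      [2,3] "some" : NP
    [3,4] "today" : PP\NP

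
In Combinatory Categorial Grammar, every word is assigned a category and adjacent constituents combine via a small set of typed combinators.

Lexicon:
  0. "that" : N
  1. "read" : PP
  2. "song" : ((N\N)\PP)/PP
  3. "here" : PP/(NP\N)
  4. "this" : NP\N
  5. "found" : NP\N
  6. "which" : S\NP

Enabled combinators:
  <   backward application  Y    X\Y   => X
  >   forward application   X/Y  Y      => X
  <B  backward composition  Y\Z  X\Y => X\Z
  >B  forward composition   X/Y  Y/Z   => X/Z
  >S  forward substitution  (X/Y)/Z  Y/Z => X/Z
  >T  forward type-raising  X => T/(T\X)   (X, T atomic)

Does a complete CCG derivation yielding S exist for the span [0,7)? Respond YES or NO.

[0,7] S   <
  [0,1] "that" : N
  [1,7] S\N   <B
    [1,5] N\N   <
      [1,2] "read" : PP
      [2,5] (N\N)\PP   >
        [2,3] "song" : ((N\N)\PP)/PP
        [3,5] PP   >
          [3,4] "here" : PP/(NP\N)
          [4,5] "this" : NP\N
    [5,7] S\N   <B
      [5,6] "found" : NP\N
      [6,7] "which" : S\NP

YES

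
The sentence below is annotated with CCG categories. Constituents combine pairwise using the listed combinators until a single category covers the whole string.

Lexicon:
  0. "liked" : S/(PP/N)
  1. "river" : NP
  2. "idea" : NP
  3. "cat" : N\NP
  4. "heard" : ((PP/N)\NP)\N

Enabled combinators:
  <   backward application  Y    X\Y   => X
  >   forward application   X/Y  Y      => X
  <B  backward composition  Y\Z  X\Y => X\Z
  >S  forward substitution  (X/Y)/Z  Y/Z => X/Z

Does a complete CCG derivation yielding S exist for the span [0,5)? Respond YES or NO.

[0,5] S   >
  [0,1] "liked" : S/(PP/N)
  [1,5] PP/N   <
    [1,2] "river" : NP
    [2,5] (PP/N)\NP   <
      [2,4] N   <
        [2,3] "idea" : NP
        [3,4] "cat" : N\NP
      [4,5] "heard" : ((PP/N)\NP)\N

YES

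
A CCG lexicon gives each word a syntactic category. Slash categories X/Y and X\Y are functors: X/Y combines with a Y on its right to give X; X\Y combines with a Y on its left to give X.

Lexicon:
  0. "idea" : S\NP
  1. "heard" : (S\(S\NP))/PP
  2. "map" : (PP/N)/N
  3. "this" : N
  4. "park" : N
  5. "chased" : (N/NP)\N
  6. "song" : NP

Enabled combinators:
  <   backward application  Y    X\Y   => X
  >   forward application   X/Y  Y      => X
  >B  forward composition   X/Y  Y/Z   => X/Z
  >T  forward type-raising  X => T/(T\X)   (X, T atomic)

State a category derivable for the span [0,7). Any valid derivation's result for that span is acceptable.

[0,7] S   <
  [0,1] "idea" : S\NP
  [1,7] S\(S\NP)   >
    [1,2] "heard" : (S\(S\NP))/PP
    [2,7] PP   >
      [2,4] PP/N   >
        [2,3] "map" : (PP/N)/N
        [3,4] "this" : N
      [4,7] N   >
        [4,6] N/NP   <
          [4,5] "park" : N
          [5,6] "chased" : (N/NP)\N
        [6,7] "song" : NP

S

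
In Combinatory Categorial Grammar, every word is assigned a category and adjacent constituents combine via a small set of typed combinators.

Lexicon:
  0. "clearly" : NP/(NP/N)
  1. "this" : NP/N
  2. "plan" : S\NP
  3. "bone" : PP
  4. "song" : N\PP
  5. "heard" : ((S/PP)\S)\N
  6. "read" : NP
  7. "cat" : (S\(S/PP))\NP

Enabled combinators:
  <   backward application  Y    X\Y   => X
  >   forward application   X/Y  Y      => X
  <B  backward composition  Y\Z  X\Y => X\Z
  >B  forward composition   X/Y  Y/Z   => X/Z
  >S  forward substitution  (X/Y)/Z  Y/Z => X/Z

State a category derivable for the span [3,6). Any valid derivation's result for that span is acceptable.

(S/PP)\S

[0,8] S   <
  [0,2] NP   >
    [0,1] "clearly" : NP/(NP/N)
    [1,2] "this" : NP/N
  [2,8] S\NP   <B
    [2,3] "plan" : S\NP
    [3,8] S\S   <B
      [3,6] (S/PP)\S   <
        [3,5] N   <
          [3,4] "bone" : PP
          [4,5] "song" : N\PP
        [5,6] "heard" : ((S/PP)\S)\N
      [6,8] S\(S/PP)   <
        [6,7] "read" : NP
        [7,8] "cat" : (S\(S/PP))\NP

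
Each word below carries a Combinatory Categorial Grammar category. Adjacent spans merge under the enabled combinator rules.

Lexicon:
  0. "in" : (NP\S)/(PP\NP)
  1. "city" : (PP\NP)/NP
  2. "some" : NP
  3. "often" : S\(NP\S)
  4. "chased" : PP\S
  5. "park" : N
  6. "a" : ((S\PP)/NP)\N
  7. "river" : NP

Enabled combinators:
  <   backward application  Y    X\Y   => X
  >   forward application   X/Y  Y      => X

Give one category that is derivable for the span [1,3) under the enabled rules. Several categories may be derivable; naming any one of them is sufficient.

[0,8] S   <
  [0,5] PP   <
    [0,4] S   <
      [0,3] NP\S   >
        [0,1] "in" : (NP\S)/(PP\NP)
        [1,3] PP\NP   >
          [1,2] "city" : (PP\NP)/NP
          [2,3] "some" : NP
      [3,4] "often" : S\(NP\S)
    [4,5] "chased" : PP\S
  [5,8] S\PP   >
    [5,7] (S\PP)/NP   <
      [5,6] "park" : N
      [6,7] "a" : ((S\PP)/NP)\N
    [7,8] "river" : NP

PP\NP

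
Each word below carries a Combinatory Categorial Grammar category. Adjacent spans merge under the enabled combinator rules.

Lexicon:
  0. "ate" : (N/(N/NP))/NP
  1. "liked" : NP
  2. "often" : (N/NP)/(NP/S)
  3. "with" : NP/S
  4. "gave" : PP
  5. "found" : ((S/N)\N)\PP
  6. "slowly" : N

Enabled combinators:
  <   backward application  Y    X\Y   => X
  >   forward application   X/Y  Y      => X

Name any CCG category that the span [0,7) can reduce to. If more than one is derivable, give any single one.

[0,7] S   >
  [0,6] S/N   <
    [0,4] N   >
      [0,2] N/(N/NP)   >
        [0,1] "ate" : (N/(N/NP))/NP
        [1,2] "liked" : NP
      [2,4] N/NP   >
        [2,3] "often" : (N/NP)/(NP/S)
        [3,4] "with" : NP/S
    [4,6] (S/N)\N   <
      [4,5] "gave" : PP
      [5,6] "found" : ((S/N)\N)\PP
  [6,7] "slowly" : N

S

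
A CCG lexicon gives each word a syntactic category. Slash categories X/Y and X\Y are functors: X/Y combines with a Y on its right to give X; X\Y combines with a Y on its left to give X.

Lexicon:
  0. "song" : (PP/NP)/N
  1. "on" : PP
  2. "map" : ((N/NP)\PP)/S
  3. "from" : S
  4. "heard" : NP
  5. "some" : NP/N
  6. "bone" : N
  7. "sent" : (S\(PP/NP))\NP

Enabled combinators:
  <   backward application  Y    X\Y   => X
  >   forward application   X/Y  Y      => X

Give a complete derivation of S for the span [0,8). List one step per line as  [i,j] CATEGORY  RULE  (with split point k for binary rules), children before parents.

[0,1] (PP/NP)/N  lex  "song"
[1,2] PP  lex  "on"
[2,3] ((N/NP)\PP)/S  lex  "map"
[3,4] S  lex  "from"
[2,4] (N/NP)\PP  >  k=3
[1,4] N/NP  <  k=2
[4,5] NP  lex  "heard"
[1,5] N  >  k=4
[0,5] PP/NP  >  k=1
[5,6] NP/N  lex  "some"
[6,7] N  lex  "bone"
[5,7] NP  >  k=6
[7,8] (S\(PP/NP))\NP  lex  "sent"
[5,8] S\(PP/NP)  <  k=7
[0,8] S  <  k=5

[0,8] S   <
  [0,5] PP/NP   >
    [0,1] "song" : (PP/NP)/N
    [1,5] N   >
      [1,4] N/NP   <
        [1,2] "on" : PP
        [2,4] (N/NP)\PP   >
          [2,3] "map" : ((N/NP)\PP)/S
          [3,4] "from" : S
      [4,5] "heard" : NP
  [5,8] S\(PP/NP)   <
    [5,7] NP   >
      [5,6] "some" : NP/N
      [6,7] "bone" : N
    [7,8] "sent" : (S\(PP/NP))\NP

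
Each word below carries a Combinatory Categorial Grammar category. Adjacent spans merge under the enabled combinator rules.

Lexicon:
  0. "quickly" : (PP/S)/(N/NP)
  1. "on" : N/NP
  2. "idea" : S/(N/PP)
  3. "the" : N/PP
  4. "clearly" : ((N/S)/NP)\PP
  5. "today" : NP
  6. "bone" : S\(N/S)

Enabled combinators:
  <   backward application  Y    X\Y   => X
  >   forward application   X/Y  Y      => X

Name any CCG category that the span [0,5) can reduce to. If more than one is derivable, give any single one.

(N/S)/NP

[0,7] S   <
  [0,6] N/S   >
    [0,5] (N/S)/NP   <
      [0,4] PP   >
        [0,2] PP/S   >
          [0,1] "quickly" : (PP/S)/(N/NP)
          [1,2] "on" : N/NP
        [2,4] S   >
          [2,3] "idea" : S/(N/PP)
          [3,4] "the" : N/PP
      [4,5] "clearly" : ((N/S)/NP)\PP
    [5,6] "today" : NP
  [6,7] "bone" : S\(N/S)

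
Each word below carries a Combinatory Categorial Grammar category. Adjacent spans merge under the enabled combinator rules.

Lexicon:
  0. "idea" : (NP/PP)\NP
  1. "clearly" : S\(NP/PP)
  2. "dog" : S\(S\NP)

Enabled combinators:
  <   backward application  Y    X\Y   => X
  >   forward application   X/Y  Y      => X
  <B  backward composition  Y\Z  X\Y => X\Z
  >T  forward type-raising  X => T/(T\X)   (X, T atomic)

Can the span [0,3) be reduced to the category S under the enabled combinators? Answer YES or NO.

YES

[0,3] S   <
  [0,2] S\NP   <B
    [0,1] "idea" : (NP/PP)\NP
    [1,2] "clearly" : S\(NP/PP)
  [2,3] "dog" : S\(S\NP)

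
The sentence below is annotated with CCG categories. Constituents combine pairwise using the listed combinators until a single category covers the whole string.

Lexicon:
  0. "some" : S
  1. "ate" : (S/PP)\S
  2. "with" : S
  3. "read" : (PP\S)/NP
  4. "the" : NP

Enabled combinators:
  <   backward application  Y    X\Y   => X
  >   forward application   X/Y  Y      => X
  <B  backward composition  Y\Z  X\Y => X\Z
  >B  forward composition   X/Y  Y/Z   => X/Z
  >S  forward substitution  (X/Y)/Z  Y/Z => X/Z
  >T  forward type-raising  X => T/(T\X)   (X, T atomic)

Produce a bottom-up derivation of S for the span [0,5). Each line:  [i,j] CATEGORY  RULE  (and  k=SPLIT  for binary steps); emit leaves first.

[0,1] S  lex  "some"
[1,2] (S/PP)\S  lex  "ate"
[0,2] S/PP  <  k=1
[2,3] S  lex  "with"
[3,4] (PP\S)/NP  lex  "read"
[4,5] NP  lex  "the"
[3,5] PP\S  >  k=4
[2,5] PP  <  k=3
[0,5] S  >  k=2

[0,5] S   >
  [0,2] S/PP   <
    [0,1] "some" : S
    [1,2] "ate" : (S/PP)\S
  [2,5] PP   <
    [2,3] "with" : S
    [3,5] PP\S   >
      [3,4] "read" : (PP\S)/NP
      [4,5] "the" : NP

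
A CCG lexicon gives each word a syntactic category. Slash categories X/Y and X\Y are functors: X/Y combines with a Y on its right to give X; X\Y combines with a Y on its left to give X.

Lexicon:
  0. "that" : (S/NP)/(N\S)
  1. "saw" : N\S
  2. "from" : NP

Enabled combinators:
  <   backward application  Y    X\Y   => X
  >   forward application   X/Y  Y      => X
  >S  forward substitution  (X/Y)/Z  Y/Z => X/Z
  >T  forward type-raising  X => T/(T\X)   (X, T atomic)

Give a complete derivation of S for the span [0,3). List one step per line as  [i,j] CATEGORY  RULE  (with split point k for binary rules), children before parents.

[0,1] (S/NP)/(N\S)  lex  "that"
[1,2] N\S  lex  "saw"
[0,2] S/NP  >  k=1
[2,3] NP  lex  "from"
[0,3] S  >  k=2

[0,3] S   >
  [0,2] S/NP   >
    [0,1] "that" : (S/NP)/(N\S)
    [1,2] "saw" : N\S
  [2,3] "from" : NP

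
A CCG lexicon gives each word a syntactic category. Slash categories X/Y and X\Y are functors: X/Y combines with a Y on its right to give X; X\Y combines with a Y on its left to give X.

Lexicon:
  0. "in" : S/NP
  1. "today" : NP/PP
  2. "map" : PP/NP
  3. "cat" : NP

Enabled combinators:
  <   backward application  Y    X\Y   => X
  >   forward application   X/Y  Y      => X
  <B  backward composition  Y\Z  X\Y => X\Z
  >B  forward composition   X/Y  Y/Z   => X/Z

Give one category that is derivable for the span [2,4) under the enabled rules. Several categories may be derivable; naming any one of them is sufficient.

PP

[0,4] S   >
  [0,1] "in" : S/NP
  [1,4] NP   >
    [1,2] "today" : NP/PP
    [2,4] PP   >
      [2,3] "map" : PP/NP
      [3,4] "cat" : NP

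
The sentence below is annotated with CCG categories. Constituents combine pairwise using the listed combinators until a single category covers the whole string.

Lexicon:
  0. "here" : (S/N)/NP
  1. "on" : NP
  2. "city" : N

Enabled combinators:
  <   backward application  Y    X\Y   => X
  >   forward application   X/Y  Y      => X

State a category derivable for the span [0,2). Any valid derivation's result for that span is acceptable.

[0,3] S   >
  [0,2] S/N   >
    [0,1] "here" : (S/N)/NP
    [1,2] "on" : NP
  [2,3] "city" : N

S/N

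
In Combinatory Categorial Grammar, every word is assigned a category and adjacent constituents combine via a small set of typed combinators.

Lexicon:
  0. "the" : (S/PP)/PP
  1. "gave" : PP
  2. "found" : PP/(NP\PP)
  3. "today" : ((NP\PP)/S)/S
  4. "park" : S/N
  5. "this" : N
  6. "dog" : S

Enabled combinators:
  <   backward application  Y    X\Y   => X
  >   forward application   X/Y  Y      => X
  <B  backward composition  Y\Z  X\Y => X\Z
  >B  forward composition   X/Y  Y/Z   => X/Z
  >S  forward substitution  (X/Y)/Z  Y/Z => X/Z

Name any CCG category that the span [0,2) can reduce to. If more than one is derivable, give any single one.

S/PP

[0,7] S   >
  [0,2] S/PP   >
    [0,1] "the" : (S/PP)/PP
    [1,2] "gave" : PP
  [2,7] PP   >
    [2,6] PP/S   >B
      [2,3] "found" : PP/(NP\PP)
      [3,6] (NP\PP)/S   >
        [3,4] "today" : ((NP\PP)/S)/S
        [4,6] S   >
          [4,5] "park" : S/N
          [5,6] "this" : N
    [6,7] "dog" : S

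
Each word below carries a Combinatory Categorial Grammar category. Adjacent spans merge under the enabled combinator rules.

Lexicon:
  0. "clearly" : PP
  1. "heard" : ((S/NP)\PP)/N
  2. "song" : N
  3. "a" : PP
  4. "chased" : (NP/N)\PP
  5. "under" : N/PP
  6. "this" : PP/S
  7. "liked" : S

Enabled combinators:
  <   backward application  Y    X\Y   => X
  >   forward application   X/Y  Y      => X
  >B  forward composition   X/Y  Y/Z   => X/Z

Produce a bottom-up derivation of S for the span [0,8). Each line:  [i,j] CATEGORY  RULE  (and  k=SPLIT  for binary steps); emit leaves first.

[0,8] S   >
  [0,3] S/NP   <
    [0,1] "clearly" : PP
    [1,3] (S/NP)\PP   >
      [1,2] "heard" : ((S/NP)\PP)/N
      [2,3] "song" : N
  [3,8] NP   >
    [3,5] NP/N   <
      [3,4] "a" : PP
      [4,5] "chased" : (NP/N)\PP
    [5,8] N   >
      [5,6] "under" : N/PP
      [6,8] PP   >
        [6,7] "this" : PP/S
        [7,8] "liked" : S

[0,1] PP  lex  "clearly"
[1,2] ((S/NP)\PP)/N  lex  "heard"
[2,3] N  lex  "song"
[1,3] (S/NP)\PP  >  k=2
[0,3] S/NP  <  k=1
[3,4] PP  lex  "a"
[4,5] (NP/N)\PP  lex  "chased"
[3,5] NP/N  <  k=4
[5,6] N/PP  lex  "under"
[6,7] PP/S  lex  "this"
[7,8] S  lex  "liked"
[6,8] PP  >  k=7
[5,8] N  >  k=6
[3,8] NP  >  k=5
[0,8] S  >  k=3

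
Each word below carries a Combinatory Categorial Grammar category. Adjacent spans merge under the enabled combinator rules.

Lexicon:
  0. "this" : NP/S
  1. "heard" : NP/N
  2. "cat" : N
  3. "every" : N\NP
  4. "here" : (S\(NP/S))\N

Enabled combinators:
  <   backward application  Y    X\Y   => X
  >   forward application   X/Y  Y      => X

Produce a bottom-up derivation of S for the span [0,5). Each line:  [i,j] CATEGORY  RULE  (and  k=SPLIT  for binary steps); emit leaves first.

[0,5] S   <
  [0,1] "this" : NP/S
  [1,5] S\(NP/S)   <
    [1,4] N   <
      [1,3] NP   >
        [1,2] "heard" : NP/N
        [2,3] "cat" : N
      [3,4] "every" : N\NP
    [4,5] "here" : (S\(NP/S))\N

[0,1] NP/S  lex  "this"
[1,2] NP/N  lex  "heard"
[2,3] N  lex  "cat"
[1,3] NP  >  k=2
[3,4] N\NP  lex  "every"
[1,4] N  <  k=3
[4,5] (S\(NP/S))\N  lex  "here"
[1,5] S\(NP/S)  <  k=4
[0,5] S  <  k=1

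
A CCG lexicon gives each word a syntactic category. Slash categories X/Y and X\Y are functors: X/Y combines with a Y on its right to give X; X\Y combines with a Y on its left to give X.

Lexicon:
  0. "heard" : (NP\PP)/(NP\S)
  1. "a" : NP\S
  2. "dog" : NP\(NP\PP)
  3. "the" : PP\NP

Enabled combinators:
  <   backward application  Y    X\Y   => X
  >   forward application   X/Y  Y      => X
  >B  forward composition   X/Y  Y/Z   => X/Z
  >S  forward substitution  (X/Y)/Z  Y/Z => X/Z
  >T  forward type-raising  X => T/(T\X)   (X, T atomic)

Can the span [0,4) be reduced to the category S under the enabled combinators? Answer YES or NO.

(NP\PP)/(NP\S) NP\S NP\(NP\PP) PP\NP
CKY chart[0,4] = {N/(N\PP), NP/(NP\PP), PP, PP/(PP\PP), S/(S\PP)}; S ∉ chart

NO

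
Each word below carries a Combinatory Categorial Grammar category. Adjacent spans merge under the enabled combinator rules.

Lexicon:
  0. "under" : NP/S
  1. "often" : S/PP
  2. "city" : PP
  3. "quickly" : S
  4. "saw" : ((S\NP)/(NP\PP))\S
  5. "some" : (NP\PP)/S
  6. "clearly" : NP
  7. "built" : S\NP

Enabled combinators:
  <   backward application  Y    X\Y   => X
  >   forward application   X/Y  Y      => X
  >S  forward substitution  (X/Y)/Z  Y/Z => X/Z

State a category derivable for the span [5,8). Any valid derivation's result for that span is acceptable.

[0,8] S   <
  [0,3] NP   >
    [0,1] "under" : NP/S
    [1,3] S   >
      [1,2] "often" : S/PP
      [2,3] "city" : PP
  [3,8] S\NP   >
    [3,5] (S\NP)/(NP\PP)   <
      [3,4] "quickly" : S
      [4,5] "saw" : ((S\NP)/(NP\PP))\S
    [5,8] NP\PP   >
      [5,6] "some" : (NP\PP)/S
      [6,8] S   <
        [6,7] "clearly" : NP
        [7,8] "built" : S\NP

NP\PP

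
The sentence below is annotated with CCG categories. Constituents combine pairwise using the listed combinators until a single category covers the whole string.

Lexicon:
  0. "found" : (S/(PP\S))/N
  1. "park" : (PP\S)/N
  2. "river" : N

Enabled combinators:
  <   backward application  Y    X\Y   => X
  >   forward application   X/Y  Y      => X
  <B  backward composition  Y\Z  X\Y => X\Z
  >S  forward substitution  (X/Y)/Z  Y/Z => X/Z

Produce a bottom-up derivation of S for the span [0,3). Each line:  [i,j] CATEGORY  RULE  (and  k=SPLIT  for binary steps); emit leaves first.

[0,3] S   >
  [0,2] S/N   >S
    [0,1] "found" : (S/(PP\S))/N
    [1,2] "park" : (PP\S)/N
  [2,3] "river" : N

[0,1] (S/(PP\S))/N  lex  "found"
[1,2] (PP\S)/N  lex  "park"
[0,2] S/N  >S  k=1
[2,3] N  lex  "river"
[0,3] S  >  k=2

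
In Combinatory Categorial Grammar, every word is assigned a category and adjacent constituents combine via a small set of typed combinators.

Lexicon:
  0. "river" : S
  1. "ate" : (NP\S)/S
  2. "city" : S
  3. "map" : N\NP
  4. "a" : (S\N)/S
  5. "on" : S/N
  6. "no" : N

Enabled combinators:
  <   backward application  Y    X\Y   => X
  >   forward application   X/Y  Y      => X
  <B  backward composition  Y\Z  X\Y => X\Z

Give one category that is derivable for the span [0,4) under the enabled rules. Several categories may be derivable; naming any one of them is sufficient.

[0,7] S   <
  [0,4] N   <
    [0,3] NP   <
      [0,1] "river" : S
      [1,3] NP\S   >
        [1,2] "ate" : (NP\S)/S
        [2,3] "city" : S
    [3,4] "map" : N\NP
  [4,7] S\N   >
    [4,5] "a" : (S\N)/S
    [5,7] S   >
      [5,6] "on" : S/N
      [6,7] "no" : N

N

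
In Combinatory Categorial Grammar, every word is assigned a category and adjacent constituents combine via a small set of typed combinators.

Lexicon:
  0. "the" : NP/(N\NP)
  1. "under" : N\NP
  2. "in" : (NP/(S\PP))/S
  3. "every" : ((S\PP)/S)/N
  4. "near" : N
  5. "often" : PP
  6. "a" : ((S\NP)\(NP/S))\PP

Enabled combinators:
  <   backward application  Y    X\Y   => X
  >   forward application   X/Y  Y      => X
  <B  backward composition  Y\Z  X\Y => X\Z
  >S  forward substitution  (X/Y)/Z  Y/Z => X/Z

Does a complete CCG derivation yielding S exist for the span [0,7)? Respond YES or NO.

[0,7] S   <
  [0,2] NP   >
    [0,1] "the" : NP/(N\NP)
    [1,2] "under" : N\NP
  [2,7] S\NP   <
    [2,5] NP/S   >S
      [2,3] "in" : (NP/(S\PP))/S
      [3,5] (S\PP)/S   >
        [3,4] "every" : ((S\PP)/S)/N
        [4,5] "near" : N
    [5,7] (S\NP)\(NP/S)   <
      [5,6] "often" : PP
      [6,7] "a" : ((S\NP)\(NP/S))\PP

YES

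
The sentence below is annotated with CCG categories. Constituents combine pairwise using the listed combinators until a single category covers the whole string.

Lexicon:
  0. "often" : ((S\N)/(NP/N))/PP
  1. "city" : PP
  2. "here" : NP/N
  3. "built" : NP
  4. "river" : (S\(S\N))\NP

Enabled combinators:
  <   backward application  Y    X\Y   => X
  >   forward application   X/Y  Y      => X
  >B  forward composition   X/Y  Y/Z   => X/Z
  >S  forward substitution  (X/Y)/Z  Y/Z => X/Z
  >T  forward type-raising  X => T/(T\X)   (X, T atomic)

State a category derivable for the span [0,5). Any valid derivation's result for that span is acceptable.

[0,5] S   <
  [0,3] S\N   >
    [0,2] (S\N)/(NP/N)   >
      [0,1] "often" : ((S\N)/(NP/N))/PP
      [1,2] "city" : PP
    [2,3] "here" : NP/N
  [3,5] S\(S\N)   <
    [3,4] "built" : NP
    [4,5] "river" : (S\(S\N))\NP

S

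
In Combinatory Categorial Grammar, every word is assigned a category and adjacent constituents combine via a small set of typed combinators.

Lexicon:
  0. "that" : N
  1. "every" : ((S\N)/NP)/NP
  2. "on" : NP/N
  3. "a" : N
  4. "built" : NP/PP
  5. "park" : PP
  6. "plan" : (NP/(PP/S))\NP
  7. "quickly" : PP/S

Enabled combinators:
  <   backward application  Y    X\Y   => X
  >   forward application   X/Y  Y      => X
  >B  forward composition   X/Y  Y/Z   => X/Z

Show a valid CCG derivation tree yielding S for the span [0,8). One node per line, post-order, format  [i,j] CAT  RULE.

[0,8] S   <
  [0,1] "that" : N
  [1,8] S\N   >
    [1,4] (S\N)/NP   >
      [1,2] "every" : ((S\N)/NP)/NP
      [2,4] NP   >
        [2,3] "on" : NP/N
        [3,4] "a" : N
    [4,8] NP   >
      [4,7] NP/(PP/S)   <
        [4,6] NP   >
          [4,5] "built" : NP/PP
          [5,6] "park" : PP
        [6,7] "plan" : (NP/(PP/S))\NP
      [7,8] "quickly" : PP/S

[0,1] N  lex  "that"
[1,2] ((S\N)/NP)/NP  lex  "every"
[2,3] NP/N  lex  "on"
[3,4] N  lex  "a"
[2,4] NP  >  k=3
[1,4] (S\N)/NP  >  k=2
[4,5] NP/PP  lex  "built"
[5,6] PP  lex  "park"
[4,6] NP  >  k=5
[6,7] (NP/(PP/S))\NP  lex  "plan"
[4,7] NP/(PP/S)  <  k=6
[7,8] PP/S  lex  "quickly"
[4,8] NP  >  k=7
[1,8] S\N  >  k=4
[0,8] S  <  k=1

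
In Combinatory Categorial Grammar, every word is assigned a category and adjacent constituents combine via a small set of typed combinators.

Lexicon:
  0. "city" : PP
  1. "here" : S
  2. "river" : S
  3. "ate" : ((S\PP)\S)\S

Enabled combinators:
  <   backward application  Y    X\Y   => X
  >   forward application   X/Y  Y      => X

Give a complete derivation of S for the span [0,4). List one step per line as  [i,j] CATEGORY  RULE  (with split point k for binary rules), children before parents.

[0,4] S   <
  [0,1] "city" : PP
  [1,4] S\PP   <
    [1,2] "here" : S
    [2,4] (S\PP)\S   <
      [2,3] "river" : S
      [3,4] "ate" : ((S\PP)\S)\S

[0,1] PP  lex  "city"
[1,2] S  lex  "here"
[2,3] S  lex  "river"
[3,4] ((S\PP)\S)\S  lex  "ate"
[2,4] (S\PP)\S  <  k=3
[1,4] S\PP  <  k=2
[0,4] S  <  k=1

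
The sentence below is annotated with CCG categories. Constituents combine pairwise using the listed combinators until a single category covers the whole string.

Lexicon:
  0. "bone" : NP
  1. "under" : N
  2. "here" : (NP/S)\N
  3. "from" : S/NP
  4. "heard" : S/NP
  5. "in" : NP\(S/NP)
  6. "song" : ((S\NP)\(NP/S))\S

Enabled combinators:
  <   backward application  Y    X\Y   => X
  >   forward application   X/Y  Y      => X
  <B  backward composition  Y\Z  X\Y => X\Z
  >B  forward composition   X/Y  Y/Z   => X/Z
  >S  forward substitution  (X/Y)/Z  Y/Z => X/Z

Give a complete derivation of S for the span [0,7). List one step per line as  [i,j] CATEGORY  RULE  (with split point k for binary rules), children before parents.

[0,7] S   <
  [0,1] "bone" : NP
  [1,7] S\NP   <
    [1,3] NP/S   <
      [1,2] "under" : N
      [2,3] "here" : (NP/S)\N
    [3,7] (S\NP)\(NP/S)   <
      [3,6] S   >
        [3,4] "from" : S/NP
        [4,6] NP   <
          [4,5] "heard" : S/NP
          [5,6] "in" : NP\(S/NP)
      [6,7] "song" : ((S\NP)\(NP/S))\S

[0,1] NP  lex  "bone"
[1,2] N  lex  "under"
[2,3] (NP/S)\N  lex  "here"
[1,3] NP/S  <  k=2
[3,4] S/NP  lex  "from"
[4,5] S/NP  lex  "heard"
[5,6] NP\(S/NP)  lex  "in"
[4,6] NP  <  k=5
[3,6] S  >  k=4
[6,7] ((S\NP)\(NP/S))\S  lex  "song"
[3,7] (S\NP)\(NP/S)  <  k=6
[1,7] S\NP  <  k=3
[0,7] S  <  k=1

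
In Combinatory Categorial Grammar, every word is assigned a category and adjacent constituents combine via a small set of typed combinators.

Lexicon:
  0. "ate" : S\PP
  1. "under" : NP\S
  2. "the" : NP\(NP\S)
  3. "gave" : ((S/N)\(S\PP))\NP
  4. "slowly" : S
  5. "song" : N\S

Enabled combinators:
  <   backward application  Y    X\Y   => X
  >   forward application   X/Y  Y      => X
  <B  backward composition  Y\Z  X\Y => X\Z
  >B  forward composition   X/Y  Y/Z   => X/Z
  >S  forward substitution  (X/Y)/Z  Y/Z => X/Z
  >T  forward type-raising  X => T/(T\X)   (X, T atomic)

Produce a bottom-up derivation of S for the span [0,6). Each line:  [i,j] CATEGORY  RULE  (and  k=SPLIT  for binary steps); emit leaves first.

[0,1] S\PP  lex  "ate"
[1,2] NP\S  lex  "under"
[2,3] NP\(NP\S)  lex  "the"
[1,3] NP  <  k=2
[3,4] ((S/N)\(S\PP))\NP  lex  "gave"
[1,4] (S/N)\(S\PP)  <  k=3
[0,4] S/N  <  k=1
[4,5] S  lex  "slowly"
[4,5] N/(N\S)  >T
[5,6] N\S  lex  "song"
[4,6] N  >  k=5
[0,6] S  >  k=4

[0,6] S   >
  [0,4] S/N   <
    [0,1] "ate" : S\PP
    [1,4] (S/N)\(S\PP)   <
      [1,3] NP   <
        [1,2] "under" : NP\S
        [2,3] "the" : NP\(NP\S)
      [3,4] "gave" : ((S/N)\(S\PP))\NP
  [4,6] N   >
    [4,5] N/(N\S)   >T
      [4,5] "slowly" : S
    [5,6] "song" : N\S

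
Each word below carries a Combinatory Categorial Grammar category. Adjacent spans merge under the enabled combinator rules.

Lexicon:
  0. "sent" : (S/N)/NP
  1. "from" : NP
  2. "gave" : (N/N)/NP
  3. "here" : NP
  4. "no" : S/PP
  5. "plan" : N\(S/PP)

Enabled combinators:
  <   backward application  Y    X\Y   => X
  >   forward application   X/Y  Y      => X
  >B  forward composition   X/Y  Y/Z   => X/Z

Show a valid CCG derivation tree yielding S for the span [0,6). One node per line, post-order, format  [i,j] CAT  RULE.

[0,6] S   >
  [0,4] S/N   >B
    [0,2] S/N   >
      [0,1] "sent" : (S/N)/NP
      [1,2] "from" : NP
    [2,4] N/N   >
      [2,3] "gave" : (N/N)/NP
      [3,4] "here" : NP
  [4,6] N   <
    [4,5] "no" : S/PP
    [5,6] "plan" : N\(S/PP)

[0,1] (S/N)/NP  lex  "sent"
[1,2] NP  lex  "from"
[0,2] S/N  >  k=1
[2,3] (N/N)/NP  lex  "gave"
[3,4] NP  lex  "here"
[2,4] N/N  >  k=3
[0,4] S/N  >B  k=2
[4,5] S/PP  lex  "no"
[5,6] N\(S/PP)  lex  "plan"
[4,6] N  <  k=5
[0,6] S  >  k=4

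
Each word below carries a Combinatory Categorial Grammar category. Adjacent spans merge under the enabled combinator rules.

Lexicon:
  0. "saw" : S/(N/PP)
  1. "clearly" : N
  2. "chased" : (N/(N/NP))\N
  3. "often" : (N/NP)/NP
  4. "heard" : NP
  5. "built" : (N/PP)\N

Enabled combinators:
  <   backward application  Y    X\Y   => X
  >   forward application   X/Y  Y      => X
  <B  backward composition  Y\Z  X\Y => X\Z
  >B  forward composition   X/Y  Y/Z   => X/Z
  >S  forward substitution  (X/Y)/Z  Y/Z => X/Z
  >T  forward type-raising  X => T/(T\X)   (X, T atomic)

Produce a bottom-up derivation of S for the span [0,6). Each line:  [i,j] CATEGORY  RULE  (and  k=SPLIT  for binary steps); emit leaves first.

[0,1] S/(N/PP)  lex  "saw"
[1,2] N  lex  "clearly"
[2,3] (N/(N/NP))\N  lex  "chased"
[1,3] N/(N/NP)  <  k=2
[3,4] (N/NP)/NP  lex  "often"
[4,5] NP  lex  "heard"
[3,5] N/NP  >  k=4
[1,5] N  >  k=3
[5,6] (N/PP)\N  lex  "built"
[1,6] N/PP  <  k=5
[0,6] S  >  k=1

[0,6] S   >
  [0,1] "saw" : S/(N/PP)
  [1,6] N/PP   <
    [1,5] N   >
      [1,3] N/(N/NP)   <
        [1,2] "clearly" : N
        [2,3] "chased" : (N/(N/NP))\N
      [3,5] N/NP   >
        [3,4] "often" : (N/NP)/NP
        [4,5] "heard" : NP
    [5,6] "built" : (N/PP)\N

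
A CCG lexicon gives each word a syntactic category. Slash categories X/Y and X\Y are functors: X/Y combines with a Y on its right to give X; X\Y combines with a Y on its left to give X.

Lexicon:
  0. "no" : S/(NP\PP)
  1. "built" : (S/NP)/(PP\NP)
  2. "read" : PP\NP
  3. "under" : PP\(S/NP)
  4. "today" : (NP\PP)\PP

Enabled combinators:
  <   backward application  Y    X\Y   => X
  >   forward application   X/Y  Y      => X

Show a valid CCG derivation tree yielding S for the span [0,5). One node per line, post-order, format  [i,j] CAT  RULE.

[0,1] S/(NP\PP)  lex  "no"
[1,2] (S/NP)/(PP\NP)  lex  "built"
[2,3] PP\NP  lex  "read"
[1,3] S/NP  >  k=2
[3,4] PP\(S/NP)  lex  "under"
[1,4] PP  <  k=3
[4,5] (NP\PP)\PP  lex  "today"
[1,5] NP\PP  <  k=4
[0,5] S  >  k=1

[0,5] S   >
  [0,1] "no" : S/(NP\PP)
  [1,5] NP\PP   <
    [1,4] PP   <
      [1,3] S/NP   >
        [1,2] "built" : (S/NP)/(PP\NP)
        [2,3] "read" : PP\NP
      [3,4] "under" : PP\(S/NP)
    [4,5] "today" : (NP\PP)\PP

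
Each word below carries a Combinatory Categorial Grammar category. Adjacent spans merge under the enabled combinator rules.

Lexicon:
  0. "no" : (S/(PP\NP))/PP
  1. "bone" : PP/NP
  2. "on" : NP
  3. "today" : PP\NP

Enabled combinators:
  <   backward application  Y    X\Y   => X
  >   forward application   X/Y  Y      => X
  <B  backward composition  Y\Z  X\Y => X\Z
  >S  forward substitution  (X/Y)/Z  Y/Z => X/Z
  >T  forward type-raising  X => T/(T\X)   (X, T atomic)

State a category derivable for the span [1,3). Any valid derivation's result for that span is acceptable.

[0,4] S   >
  [0,3] S/(PP\NP)   >
    [0,1] "no" : (S/(PP\NP))/PP
    [1,3] PP   >
      [1,2] "bone" : PP/NP
      [2,3] "on" : NP
  [3,4] "today" : PP\NP

PP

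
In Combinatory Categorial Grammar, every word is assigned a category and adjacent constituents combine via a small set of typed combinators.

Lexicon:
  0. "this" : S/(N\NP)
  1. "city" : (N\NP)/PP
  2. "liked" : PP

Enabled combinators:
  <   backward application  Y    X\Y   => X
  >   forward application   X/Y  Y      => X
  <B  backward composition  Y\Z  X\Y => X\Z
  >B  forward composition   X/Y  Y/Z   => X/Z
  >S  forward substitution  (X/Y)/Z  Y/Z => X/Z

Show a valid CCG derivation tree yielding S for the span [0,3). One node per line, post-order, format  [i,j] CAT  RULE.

[0,1] S/(N\NP)  lex  "this"
[1,2] (N\NP)/PP  lex  "city"
[2,3] PP  lex  "liked"
[1,3] N\NP  >  k=2
[0,3] S  >  k=1

[0,3] S   >
  [0,1] "this" : S/(N\NP)
  [1,3] N\NP   >
    [1,2] "city" : (N\NP)/PP
    [2,3] "liked" : PP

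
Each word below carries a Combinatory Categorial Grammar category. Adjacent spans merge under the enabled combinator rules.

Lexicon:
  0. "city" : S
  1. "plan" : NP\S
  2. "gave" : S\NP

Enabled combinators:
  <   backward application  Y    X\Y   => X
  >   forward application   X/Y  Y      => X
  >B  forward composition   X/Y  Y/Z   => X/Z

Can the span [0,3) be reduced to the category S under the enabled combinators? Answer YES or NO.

YES

[0,3] S   <
  [0,2] NP   <
    [0,1] "city" : S
    [1,2] "plan" : NP\S
  [2,3] "gave" : S\NP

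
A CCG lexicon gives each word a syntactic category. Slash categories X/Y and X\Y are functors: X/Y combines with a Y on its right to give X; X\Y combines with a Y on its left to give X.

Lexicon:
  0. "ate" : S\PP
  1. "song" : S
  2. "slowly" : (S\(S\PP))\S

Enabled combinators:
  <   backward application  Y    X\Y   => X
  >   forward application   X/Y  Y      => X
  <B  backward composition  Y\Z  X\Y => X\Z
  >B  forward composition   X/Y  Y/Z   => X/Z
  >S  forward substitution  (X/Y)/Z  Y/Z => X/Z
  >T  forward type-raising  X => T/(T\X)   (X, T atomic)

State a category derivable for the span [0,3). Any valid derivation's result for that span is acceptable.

S

[0,3] S   <
  [0,1] "ate" : S\PP
  [1,3] S\(S\PP)   <
    [1,2] "song" : S
    [2,3] "slowly" : (S\(S\PP))\S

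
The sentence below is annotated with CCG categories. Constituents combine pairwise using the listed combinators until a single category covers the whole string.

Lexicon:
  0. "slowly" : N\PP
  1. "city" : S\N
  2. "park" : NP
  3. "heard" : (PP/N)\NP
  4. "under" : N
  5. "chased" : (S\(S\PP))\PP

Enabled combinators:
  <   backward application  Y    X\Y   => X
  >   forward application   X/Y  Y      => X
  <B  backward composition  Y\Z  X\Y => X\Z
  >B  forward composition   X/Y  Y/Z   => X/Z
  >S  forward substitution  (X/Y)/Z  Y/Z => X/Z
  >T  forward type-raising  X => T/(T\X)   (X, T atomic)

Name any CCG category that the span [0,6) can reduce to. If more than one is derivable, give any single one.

[0,6] S   <
  [0,2] S\PP   <B
    [0,1] "slowly" : N\PP
    [1,2] "city" : S\N
  [2,6] S\(S\PP)   <
    [2,5] PP   >
      [2,4] PP/N   <
        [2,3] "park" : NP
        [3,4] "heard" : (PP/N)\NP
      [4,5] "under" : N
    [5,6] "chased" : (S\(S\PP))\PP

S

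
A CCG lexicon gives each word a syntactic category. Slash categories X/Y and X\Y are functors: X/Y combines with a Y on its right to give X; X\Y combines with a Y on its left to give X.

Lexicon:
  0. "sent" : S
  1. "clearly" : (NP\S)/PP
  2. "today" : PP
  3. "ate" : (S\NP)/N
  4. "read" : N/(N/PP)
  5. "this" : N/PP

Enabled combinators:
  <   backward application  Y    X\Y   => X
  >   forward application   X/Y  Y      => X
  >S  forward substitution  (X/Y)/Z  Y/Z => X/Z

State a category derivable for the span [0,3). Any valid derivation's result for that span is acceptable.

NP

[0,6] S   <
  [0,3] NP   <
    [0,1] "sent" : S
    [1,3] NP\S   >
      [1,2] "clearly" : (NP\S)/PP
      [2,3] "today" : PP
  [3,6] S\NP   >
    [3,4] "ate" : (S\NP)/N
    [4,6] N   >
      [4,5] "read" : N/(N/PP)
      [5,6] "this" : N/PP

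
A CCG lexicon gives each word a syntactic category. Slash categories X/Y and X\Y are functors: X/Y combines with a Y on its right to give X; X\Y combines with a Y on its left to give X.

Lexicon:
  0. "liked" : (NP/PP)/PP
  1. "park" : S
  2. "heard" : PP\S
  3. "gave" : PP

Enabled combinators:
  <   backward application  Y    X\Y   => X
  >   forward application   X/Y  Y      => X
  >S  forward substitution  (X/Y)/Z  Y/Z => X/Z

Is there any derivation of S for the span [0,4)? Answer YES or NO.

(NP/PP)/PP S PP\S PP
CKY chart[0,4] = {NP}; S ∉ chart

NO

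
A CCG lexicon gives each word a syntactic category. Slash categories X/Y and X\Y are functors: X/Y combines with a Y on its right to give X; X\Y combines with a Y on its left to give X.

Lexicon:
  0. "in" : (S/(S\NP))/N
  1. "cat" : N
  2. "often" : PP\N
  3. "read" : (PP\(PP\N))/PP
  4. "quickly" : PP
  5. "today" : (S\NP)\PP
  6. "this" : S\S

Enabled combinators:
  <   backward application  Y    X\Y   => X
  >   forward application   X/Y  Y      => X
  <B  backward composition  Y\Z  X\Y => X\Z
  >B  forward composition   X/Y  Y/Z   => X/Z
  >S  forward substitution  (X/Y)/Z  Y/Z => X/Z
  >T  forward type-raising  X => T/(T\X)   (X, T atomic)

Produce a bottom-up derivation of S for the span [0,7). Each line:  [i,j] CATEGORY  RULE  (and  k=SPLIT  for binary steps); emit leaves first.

[0,7] S   >
  [0,2] S/(S\NP)   >
    [0,1] "in" : (S/(S\NP))/N
    [1,2] "cat" : N
  [2,7] S\NP   <B
    [2,6] S\NP   <
      [2,5] PP   <
        [2,3] "often" : PP\N
        [3,5] PP\(PP\N)   >
          [3,4] "read" : (PP\(PP\N))/PP
          [4,5] "quickly" : PP
      [5,6] "today" : (S\NP)\PP
    [6,7] "this" : S\S

[0,1] (S/(S\NP))/N  lex  "in"
[1,2] N  lex  "cat"
[0,2] S/(S\NP)  >  k=1
[2,3] PP\N  lex  "often"
[3,4] (PP\(PP\N))/PP  lex  "read"
[4,5] PP  lex  "quickly"
[3,5] PP\(PP\N)  >  k=4
[2,5] PP  <  k=3
[5,6] (S\NP)\PP  lex  "today"
[2,6] S\NP  <  k=5
[6,7] S\S  lex  "this"
[2,7] S\NP  <B  k=6
[0,7] S  >  k=2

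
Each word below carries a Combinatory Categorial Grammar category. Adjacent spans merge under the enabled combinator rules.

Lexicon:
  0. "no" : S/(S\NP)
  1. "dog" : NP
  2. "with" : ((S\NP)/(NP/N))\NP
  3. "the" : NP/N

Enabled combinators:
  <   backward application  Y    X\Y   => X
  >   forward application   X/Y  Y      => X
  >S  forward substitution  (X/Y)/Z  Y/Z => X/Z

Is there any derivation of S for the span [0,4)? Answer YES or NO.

[0,4] S   >
  [0,1] "no" : S/(S\NP)
  [1,4] S\NP   >
    [1,3] (S\NP)/(NP/N)   <
      [1,2] "dog" : NP
      [2,3] "with" : ((S\NP)/(NP/N))\NP
    [3,4] "the" : NP/N

YES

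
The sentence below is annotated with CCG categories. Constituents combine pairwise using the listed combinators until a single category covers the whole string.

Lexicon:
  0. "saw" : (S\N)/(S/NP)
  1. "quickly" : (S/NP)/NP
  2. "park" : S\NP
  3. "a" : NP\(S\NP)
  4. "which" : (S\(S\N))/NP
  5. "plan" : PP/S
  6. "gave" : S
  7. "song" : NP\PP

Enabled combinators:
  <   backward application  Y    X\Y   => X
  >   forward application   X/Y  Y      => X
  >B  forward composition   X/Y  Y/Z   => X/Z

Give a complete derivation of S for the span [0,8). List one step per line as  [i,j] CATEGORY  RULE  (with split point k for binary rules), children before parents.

[0,1] (S\N)/(S/NP)  lex  "saw"
[1,2] (S/NP)/NP  lex  "quickly"
[2,3] S\NP  lex  "park"
[3,4] NP\(S\NP)  lex  "a"
[2,4] NP  <  k=3
[1,4] S/NP  >  k=2
[0,4] S\N  >  k=1
[4,5] (S\(S\N))/NP  lex  "which"
[5,6] PP/S  lex  "plan"
[6,7] S  lex  "gave"
[5,7] PP  >  k=6
[7,8] NP\PP  lex  "song"
[5,8] NP  <  k=7
[4,8] S\(S\N)  >  k=5
[0,8] S  <  k=4

[0,8] S   <
  [0,4] S\N   >
    [0,1] "saw" : (S\N)/(S/NP)
    [1,4] S/NP   >
      [1,2] "quickly" : (S/NP)/NP
      [2,4] NP   <
        [2,3] "park" : S\NP
        [3,4] "a" : NP\(S\NP)
  [4,8] S\(S\N)   >
    [4,5] "which" : (S\(S\N))/NP
    [5,8] NP   <
      [5,7] PP   >
        [5,6] "plan" : PP/S
        [6,7] "gave" : S
      [7,8] "song" : NP\PP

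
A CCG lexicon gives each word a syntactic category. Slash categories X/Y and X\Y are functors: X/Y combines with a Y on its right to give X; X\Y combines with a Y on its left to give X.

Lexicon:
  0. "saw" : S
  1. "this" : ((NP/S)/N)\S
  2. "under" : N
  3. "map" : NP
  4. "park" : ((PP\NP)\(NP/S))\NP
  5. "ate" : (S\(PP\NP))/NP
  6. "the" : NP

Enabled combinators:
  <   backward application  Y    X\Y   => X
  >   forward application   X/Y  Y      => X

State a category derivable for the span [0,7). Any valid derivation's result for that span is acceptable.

S

[0,7] S   <
  [0,5] PP\NP   <
    [0,3] NP/S   >
      [0,2] (NP/S)/N   <
        [0,1] "saw" : S
        [1,2] "this" : ((NP/S)/N)\S
      [2,3] "under" : N
    [3,5] (PP\NP)\(NP/S)   <
      [3,4] "map" : NP
      [4,5] "park" : ((PP\NP)\(NP/S))\NP
  [5,7] S\(PP\NP)   >
    [5,6] "ate" : (S\(PP\NP))/NP
    [6,7] "the" : NP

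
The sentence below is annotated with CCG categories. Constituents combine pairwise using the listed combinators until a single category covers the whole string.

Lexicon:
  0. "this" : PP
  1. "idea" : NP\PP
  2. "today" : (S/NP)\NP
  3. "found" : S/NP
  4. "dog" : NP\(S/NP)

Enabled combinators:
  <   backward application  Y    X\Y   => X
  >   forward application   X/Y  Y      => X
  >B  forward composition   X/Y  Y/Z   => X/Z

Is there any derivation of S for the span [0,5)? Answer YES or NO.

YES

[0,5] S   >
  [0,3] S/NP   <
    [0,2] NP   <
      [0,1] "this" : PP
      [1,2] "idea" : NP\PP
    [2,3] "today" : (S/NP)\NP
  [3,5] NP   <
    [3,4] "found" : S/NP
    [4,5] "dog" : NP\(S/NP)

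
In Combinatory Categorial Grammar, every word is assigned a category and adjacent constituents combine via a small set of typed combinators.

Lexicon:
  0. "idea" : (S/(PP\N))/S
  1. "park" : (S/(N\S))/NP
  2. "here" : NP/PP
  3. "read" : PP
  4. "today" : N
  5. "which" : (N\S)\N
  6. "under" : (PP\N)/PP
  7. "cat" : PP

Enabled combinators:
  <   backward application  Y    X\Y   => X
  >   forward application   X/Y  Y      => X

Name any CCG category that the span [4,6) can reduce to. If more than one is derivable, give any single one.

[0,8] S   >
  [0,6] S/(PP\N)   >
    [0,1] "idea" : (S/(PP\N))/S
    [1,6] S   >
      [1,4] S/(N\S)   >
        [1,2] "park" : (S/(N\S))/NP
        [2,4] NP   >
          [2,3] "here" : NP/PP
          [3,4] "read" : PP
      [4,6] N\S   <
        [4,5] "today" : N
        [5,6] "which" : (N\S)\N
  [6,8] PP\N   >
    [6,7] "under" : (PP\N)/PP
    [7,8] "cat" : PP

N\S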